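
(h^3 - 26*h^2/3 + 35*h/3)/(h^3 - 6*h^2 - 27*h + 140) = h*(3*h - 5)/(3*(h^2 + h - 20))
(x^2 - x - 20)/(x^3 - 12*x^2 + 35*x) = (x + 4)/(x*(x - 7))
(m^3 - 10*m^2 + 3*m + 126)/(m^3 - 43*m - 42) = (m^2 - 3*m - 18)/(m^2 + 7*m + 6)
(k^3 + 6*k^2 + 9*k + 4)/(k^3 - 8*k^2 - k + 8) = (k^2 + 5*k + 4)/(k^2 - 9*k + 8)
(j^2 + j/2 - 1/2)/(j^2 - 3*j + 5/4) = 2*(j + 1)/(2*j - 5)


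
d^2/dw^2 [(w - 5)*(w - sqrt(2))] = 2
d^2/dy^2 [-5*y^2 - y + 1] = -10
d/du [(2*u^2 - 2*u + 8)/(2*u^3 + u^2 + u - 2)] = 2*((2*u - 1)*(2*u^3 + u^2 + u - 2) - (u^2 - u + 4)*(6*u^2 + 2*u + 1))/(2*u^3 + u^2 + u - 2)^2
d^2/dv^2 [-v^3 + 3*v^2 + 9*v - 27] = 6 - 6*v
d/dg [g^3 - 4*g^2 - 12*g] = 3*g^2 - 8*g - 12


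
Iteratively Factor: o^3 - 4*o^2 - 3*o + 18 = (o + 2)*(o^2 - 6*o + 9) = (o - 3)*(o + 2)*(o - 3)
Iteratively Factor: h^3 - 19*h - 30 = (h - 5)*(h^2 + 5*h + 6) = (h - 5)*(h + 3)*(h + 2)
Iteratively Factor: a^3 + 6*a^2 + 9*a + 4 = (a + 1)*(a^2 + 5*a + 4) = (a + 1)*(a + 4)*(a + 1)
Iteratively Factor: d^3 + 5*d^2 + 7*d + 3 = (d + 1)*(d^2 + 4*d + 3) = (d + 1)^2*(d + 3)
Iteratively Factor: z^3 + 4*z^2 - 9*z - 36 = (z + 3)*(z^2 + z - 12) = (z + 3)*(z + 4)*(z - 3)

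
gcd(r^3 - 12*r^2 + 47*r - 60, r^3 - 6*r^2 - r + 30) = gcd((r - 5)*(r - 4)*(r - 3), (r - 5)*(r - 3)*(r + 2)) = r^2 - 8*r + 15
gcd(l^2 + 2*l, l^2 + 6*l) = l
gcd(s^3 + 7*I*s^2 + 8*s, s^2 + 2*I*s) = s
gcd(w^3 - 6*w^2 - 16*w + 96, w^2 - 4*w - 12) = w - 6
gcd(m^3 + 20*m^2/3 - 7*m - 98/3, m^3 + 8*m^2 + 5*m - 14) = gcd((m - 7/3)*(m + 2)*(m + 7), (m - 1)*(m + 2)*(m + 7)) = m^2 + 9*m + 14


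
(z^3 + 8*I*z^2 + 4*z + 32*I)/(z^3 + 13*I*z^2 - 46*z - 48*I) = (z - 2*I)/(z + 3*I)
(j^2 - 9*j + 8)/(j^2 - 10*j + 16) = (j - 1)/(j - 2)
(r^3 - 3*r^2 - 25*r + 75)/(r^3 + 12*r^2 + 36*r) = (r^3 - 3*r^2 - 25*r + 75)/(r*(r^2 + 12*r + 36))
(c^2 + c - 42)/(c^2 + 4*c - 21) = (c - 6)/(c - 3)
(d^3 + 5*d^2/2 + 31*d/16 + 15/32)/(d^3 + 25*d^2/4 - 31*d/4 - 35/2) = (8*d^2 + 10*d + 3)/(8*(d^2 + 5*d - 14))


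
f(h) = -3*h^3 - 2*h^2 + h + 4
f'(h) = -9*h^2 - 4*h + 1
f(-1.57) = 9.11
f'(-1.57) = -14.90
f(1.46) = -8.14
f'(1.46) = -24.02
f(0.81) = 1.90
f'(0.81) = -8.14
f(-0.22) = 3.72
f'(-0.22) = 1.44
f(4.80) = -369.06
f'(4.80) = -225.56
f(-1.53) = 8.53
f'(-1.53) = -13.95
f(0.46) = 3.74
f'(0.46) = -2.74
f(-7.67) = 1232.33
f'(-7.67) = -497.78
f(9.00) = -2336.00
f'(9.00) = -764.00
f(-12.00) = 4888.00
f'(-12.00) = -1247.00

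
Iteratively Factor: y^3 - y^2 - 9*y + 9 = (y - 3)*(y^2 + 2*y - 3) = (y - 3)*(y + 3)*(y - 1)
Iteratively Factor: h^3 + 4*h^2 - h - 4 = (h + 1)*(h^2 + 3*h - 4) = (h + 1)*(h + 4)*(h - 1)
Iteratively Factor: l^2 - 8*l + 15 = (l - 5)*(l - 3)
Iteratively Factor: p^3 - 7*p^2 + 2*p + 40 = (p + 2)*(p^2 - 9*p + 20) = (p - 5)*(p + 2)*(p - 4)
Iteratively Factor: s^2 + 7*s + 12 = (s + 3)*(s + 4)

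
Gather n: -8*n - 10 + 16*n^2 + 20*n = 16*n^2 + 12*n - 10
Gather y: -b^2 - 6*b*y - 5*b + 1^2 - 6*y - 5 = -b^2 - 5*b + y*(-6*b - 6) - 4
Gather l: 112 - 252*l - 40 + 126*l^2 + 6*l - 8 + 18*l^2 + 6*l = 144*l^2 - 240*l + 64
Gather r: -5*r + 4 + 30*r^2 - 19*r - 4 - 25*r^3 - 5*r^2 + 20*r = -25*r^3 + 25*r^2 - 4*r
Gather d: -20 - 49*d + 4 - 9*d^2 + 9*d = -9*d^2 - 40*d - 16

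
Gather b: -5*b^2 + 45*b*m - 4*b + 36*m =-5*b^2 + b*(45*m - 4) + 36*m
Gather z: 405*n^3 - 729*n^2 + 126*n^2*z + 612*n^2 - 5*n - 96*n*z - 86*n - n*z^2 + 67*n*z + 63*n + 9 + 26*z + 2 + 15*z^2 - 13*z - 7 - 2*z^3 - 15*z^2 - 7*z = 405*n^3 - 117*n^2 - n*z^2 - 28*n - 2*z^3 + z*(126*n^2 - 29*n + 6) + 4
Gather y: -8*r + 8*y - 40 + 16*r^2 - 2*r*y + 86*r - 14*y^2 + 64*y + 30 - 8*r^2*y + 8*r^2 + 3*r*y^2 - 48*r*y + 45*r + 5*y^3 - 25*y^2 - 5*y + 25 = 24*r^2 + 123*r + 5*y^3 + y^2*(3*r - 39) + y*(-8*r^2 - 50*r + 67) + 15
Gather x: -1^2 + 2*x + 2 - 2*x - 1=0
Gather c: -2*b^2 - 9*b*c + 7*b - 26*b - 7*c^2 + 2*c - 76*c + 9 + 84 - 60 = -2*b^2 - 19*b - 7*c^2 + c*(-9*b - 74) + 33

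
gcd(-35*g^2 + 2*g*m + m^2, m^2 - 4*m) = 1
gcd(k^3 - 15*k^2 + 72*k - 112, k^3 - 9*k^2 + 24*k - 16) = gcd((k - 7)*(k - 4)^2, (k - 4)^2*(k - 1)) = k^2 - 8*k + 16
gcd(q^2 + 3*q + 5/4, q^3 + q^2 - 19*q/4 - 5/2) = q^2 + 3*q + 5/4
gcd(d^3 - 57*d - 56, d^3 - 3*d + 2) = 1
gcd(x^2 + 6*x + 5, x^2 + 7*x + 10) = x + 5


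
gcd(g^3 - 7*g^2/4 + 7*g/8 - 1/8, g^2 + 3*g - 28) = 1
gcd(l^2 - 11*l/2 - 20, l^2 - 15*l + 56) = l - 8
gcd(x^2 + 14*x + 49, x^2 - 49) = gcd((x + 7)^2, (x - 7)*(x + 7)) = x + 7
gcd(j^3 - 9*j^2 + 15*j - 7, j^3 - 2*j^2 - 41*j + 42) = j^2 - 8*j + 7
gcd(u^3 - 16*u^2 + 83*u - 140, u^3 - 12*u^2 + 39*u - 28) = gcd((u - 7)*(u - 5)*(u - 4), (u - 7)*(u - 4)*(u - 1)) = u^2 - 11*u + 28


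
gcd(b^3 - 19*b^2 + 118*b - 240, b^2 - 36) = b - 6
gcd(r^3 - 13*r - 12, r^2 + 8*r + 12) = 1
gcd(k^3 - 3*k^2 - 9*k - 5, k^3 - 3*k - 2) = k^2 + 2*k + 1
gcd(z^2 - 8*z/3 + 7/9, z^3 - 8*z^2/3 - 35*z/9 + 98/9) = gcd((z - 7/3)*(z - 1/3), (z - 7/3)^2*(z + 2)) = z - 7/3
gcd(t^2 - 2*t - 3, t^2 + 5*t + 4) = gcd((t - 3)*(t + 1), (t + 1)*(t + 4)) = t + 1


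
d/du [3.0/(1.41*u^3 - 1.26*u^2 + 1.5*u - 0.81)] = (-12.69*u^2 + 7.56*u - 4.5)/(1.41*u^3 - 1.26*u^2 + 1.5*u - 0.81)^2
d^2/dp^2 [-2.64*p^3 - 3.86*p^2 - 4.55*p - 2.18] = -15.84*p - 7.72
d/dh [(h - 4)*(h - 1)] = 2*h - 5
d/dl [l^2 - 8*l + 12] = 2*l - 8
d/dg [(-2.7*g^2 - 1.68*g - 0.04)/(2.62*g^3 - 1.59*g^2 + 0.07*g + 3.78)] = (7.074*g^4 + 8.8032*g^3 - 2.5458*g^2 - 20.5392*g - 6.3476)/(6.8644*g^6 - 8.3316*g^5 + 2.8949*g^4 + 19.5846*g^3 - 12.0155*g^2 + 0.5292*g + 14.2884)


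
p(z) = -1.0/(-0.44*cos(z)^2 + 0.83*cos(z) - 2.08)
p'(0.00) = 0.00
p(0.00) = 0.59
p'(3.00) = -0.02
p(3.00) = 0.30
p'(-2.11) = 0.16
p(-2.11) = 0.38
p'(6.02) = -0.00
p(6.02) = 0.59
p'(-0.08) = -0.00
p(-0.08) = 0.59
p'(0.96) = -0.09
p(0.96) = 0.57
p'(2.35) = -0.12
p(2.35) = 0.35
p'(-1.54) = 0.19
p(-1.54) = 0.49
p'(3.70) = 0.09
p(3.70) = 0.32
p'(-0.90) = 0.07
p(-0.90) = 0.58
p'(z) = -1.0*(-0.88*sin(z)*cos(z) + 0.83*sin(z))/(-0.44*cos(z)^2 + 0.83*cos(z) - 2.08)^2 = (0.88*cos(z) - 0.83)*sin(z)/(0.44*cos(z)^2 - 0.83*cos(z) + 2.08)^2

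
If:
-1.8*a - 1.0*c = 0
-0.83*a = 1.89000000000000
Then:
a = -2.28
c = 4.10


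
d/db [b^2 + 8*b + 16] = 2*b + 8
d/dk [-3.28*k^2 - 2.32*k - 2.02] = -6.56*k - 2.32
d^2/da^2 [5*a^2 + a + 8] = 10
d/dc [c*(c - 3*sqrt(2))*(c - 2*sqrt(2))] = 3*c^2 - 10*sqrt(2)*c + 12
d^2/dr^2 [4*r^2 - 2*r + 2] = 8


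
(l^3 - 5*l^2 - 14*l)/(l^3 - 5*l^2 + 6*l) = (l^2 - 5*l - 14)/(l^2 - 5*l + 6)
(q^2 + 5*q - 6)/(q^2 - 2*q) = (q^2 + 5*q - 6)/(q*(q - 2))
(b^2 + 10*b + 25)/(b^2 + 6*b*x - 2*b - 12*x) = (b^2 + 10*b + 25)/(b^2 + 6*b*x - 2*b - 12*x)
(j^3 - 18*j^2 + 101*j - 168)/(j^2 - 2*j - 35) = (j^2 - 11*j + 24)/(j + 5)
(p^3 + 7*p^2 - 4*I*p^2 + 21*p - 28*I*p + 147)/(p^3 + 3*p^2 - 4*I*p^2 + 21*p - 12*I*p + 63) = (p + 7)/(p + 3)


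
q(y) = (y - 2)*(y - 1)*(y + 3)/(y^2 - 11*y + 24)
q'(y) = (11 - 2*y)*(y - 2)*(y - 1)*(y + 3)/(y^2 - 11*y + 24)^2 + (y - 2)*(y - 1)/(y^2 - 11*y + 24) + (y - 2)*(y + 3)/(y^2 - 11*y + 24) + (y - 1)*(y + 3)/(y^2 - 11*y + 24) = (y^4 - 22*y^3 + 79*y^2 - 12*y - 102)/(y^4 - 22*y^3 + 169*y^2 - 528*y + 576)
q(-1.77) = 0.28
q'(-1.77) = 0.14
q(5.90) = -27.93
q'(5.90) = -19.67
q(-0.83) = 0.33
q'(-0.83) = -0.02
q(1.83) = -0.09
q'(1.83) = 0.33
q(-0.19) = 0.28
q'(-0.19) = -0.14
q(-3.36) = -0.12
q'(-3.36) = 0.34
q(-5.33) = -0.97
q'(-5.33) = 0.51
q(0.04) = 0.24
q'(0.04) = -0.18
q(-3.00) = 0.00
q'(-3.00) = 0.30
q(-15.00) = -7.88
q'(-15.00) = 0.83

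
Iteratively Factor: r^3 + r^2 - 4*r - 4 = (r - 2)*(r^2 + 3*r + 2) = (r - 2)*(r + 2)*(r + 1)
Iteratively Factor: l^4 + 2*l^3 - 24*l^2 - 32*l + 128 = (l + 4)*(l^3 - 2*l^2 - 16*l + 32) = (l - 4)*(l + 4)*(l^2 + 2*l - 8) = (l - 4)*(l - 2)*(l + 4)*(l + 4)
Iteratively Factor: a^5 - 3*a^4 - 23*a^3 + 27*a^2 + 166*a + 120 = (a + 1)*(a^4 - 4*a^3 - 19*a^2 + 46*a + 120) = (a - 5)*(a + 1)*(a^3 + a^2 - 14*a - 24) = (a - 5)*(a + 1)*(a + 3)*(a^2 - 2*a - 8) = (a - 5)*(a - 4)*(a + 1)*(a + 3)*(a + 2)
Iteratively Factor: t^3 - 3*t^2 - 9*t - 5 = (t + 1)*(t^2 - 4*t - 5) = (t - 5)*(t + 1)*(t + 1)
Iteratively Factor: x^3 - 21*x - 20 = (x - 5)*(x^2 + 5*x + 4) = (x - 5)*(x + 4)*(x + 1)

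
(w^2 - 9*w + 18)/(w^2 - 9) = (w - 6)/(w + 3)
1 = 1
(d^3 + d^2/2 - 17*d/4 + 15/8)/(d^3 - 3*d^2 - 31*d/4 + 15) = (d - 1/2)/(d - 4)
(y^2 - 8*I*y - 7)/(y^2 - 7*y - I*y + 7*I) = (y - 7*I)/(y - 7)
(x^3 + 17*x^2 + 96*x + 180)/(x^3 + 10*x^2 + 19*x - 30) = (x + 6)/(x - 1)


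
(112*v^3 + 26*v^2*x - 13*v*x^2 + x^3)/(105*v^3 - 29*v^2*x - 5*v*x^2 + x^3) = (-16*v^2 - 6*v*x + x^2)/(-15*v^2 + 2*v*x + x^2)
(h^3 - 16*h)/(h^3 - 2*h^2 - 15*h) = (16 - h^2)/(-h^2 + 2*h + 15)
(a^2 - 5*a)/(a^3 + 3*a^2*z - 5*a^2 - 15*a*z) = 1/(a + 3*z)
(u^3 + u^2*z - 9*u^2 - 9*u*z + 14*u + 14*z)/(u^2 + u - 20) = (u^3 + u^2*z - 9*u^2 - 9*u*z + 14*u + 14*z)/(u^2 + u - 20)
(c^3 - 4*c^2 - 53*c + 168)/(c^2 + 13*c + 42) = (c^2 - 11*c + 24)/(c + 6)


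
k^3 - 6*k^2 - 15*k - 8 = (k - 8)*(k + 1)^2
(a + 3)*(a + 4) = a^2 + 7*a + 12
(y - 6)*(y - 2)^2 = y^3 - 10*y^2 + 28*y - 24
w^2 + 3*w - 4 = (w - 1)*(w + 4)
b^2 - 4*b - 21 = (b - 7)*(b + 3)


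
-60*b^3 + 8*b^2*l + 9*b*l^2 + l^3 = (-2*b + l)*(5*b + l)*(6*b + l)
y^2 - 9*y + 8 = (y - 8)*(y - 1)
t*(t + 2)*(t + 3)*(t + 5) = t^4 + 10*t^3 + 31*t^2 + 30*t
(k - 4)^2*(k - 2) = k^3 - 10*k^2 + 32*k - 32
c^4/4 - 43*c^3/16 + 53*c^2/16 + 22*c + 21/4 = (c/4 + 1/2)*(c - 7)*(c - 6)*(c + 1/4)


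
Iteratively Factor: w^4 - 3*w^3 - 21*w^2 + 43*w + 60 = (w + 1)*(w^3 - 4*w^2 - 17*w + 60) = (w - 3)*(w + 1)*(w^2 - w - 20) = (w - 5)*(w - 3)*(w + 1)*(w + 4)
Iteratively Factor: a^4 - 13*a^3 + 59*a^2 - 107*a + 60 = (a - 4)*(a^3 - 9*a^2 + 23*a - 15) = (a - 4)*(a - 3)*(a^2 - 6*a + 5) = (a - 5)*(a - 4)*(a - 3)*(a - 1)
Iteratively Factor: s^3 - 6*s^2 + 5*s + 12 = (s - 4)*(s^2 - 2*s - 3) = (s - 4)*(s + 1)*(s - 3)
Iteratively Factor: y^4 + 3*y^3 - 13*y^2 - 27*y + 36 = (y - 3)*(y^3 + 6*y^2 + 5*y - 12) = (y - 3)*(y - 1)*(y^2 + 7*y + 12) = (y - 3)*(y - 1)*(y + 4)*(y + 3)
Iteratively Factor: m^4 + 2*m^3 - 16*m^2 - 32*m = (m)*(m^3 + 2*m^2 - 16*m - 32) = m*(m - 4)*(m^2 + 6*m + 8) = m*(m - 4)*(m + 2)*(m + 4)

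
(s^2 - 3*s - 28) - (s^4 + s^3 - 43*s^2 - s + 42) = -s^4 - s^3 + 44*s^2 - 2*s - 70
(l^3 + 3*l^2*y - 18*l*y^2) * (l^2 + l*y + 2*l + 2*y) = l^5 + 4*l^4*y + 2*l^4 - 15*l^3*y^2 + 8*l^3*y - 18*l^2*y^3 - 30*l^2*y^2 - 36*l*y^3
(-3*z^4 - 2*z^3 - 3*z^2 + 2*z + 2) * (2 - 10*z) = 30*z^5 + 14*z^4 + 26*z^3 - 26*z^2 - 16*z + 4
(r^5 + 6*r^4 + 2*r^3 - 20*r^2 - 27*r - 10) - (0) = r^5 + 6*r^4 + 2*r^3 - 20*r^2 - 27*r - 10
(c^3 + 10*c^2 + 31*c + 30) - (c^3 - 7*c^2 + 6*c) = 17*c^2 + 25*c + 30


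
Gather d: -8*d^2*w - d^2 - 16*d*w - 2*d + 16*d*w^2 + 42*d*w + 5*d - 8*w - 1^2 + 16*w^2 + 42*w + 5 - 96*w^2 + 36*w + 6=d^2*(-8*w - 1) + d*(16*w^2 + 26*w + 3) - 80*w^2 + 70*w + 10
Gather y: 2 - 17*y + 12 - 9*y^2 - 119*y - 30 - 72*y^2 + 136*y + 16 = -81*y^2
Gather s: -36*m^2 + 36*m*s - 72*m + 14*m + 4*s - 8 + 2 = -36*m^2 - 58*m + s*(36*m + 4) - 6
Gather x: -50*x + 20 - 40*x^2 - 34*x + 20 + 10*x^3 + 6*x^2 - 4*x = 10*x^3 - 34*x^2 - 88*x + 40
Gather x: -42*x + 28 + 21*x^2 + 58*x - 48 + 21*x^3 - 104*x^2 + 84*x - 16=21*x^3 - 83*x^2 + 100*x - 36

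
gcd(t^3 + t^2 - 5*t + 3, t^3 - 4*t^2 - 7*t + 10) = t - 1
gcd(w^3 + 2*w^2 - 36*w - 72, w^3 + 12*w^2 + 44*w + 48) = w^2 + 8*w + 12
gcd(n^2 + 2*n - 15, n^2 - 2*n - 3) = n - 3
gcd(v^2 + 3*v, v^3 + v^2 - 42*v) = v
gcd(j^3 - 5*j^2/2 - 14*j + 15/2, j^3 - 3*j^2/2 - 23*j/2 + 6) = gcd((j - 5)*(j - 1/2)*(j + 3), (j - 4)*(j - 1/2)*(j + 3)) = j^2 + 5*j/2 - 3/2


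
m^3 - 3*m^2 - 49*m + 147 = (m - 7)*(m - 3)*(m + 7)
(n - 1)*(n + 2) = n^2 + n - 2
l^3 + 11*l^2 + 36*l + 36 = (l + 2)*(l + 3)*(l + 6)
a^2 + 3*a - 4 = (a - 1)*(a + 4)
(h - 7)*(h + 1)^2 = h^3 - 5*h^2 - 13*h - 7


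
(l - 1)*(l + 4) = l^2 + 3*l - 4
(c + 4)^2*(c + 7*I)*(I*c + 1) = I*c^4 - 6*c^3 + 8*I*c^3 - 48*c^2 + 23*I*c^2 - 96*c + 56*I*c + 112*I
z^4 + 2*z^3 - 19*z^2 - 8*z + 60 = (z - 3)*(z - 2)*(z + 2)*(z + 5)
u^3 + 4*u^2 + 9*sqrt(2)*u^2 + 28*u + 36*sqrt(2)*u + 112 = (u + 4)*(u + 2*sqrt(2))*(u + 7*sqrt(2))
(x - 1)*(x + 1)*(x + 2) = x^3 + 2*x^2 - x - 2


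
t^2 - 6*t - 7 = (t - 7)*(t + 1)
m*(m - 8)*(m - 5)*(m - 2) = m^4 - 15*m^3 + 66*m^2 - 80*m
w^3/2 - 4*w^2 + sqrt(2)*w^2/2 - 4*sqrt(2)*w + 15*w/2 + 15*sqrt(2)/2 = (w/2 + sqrt(2)/2)*(w - 5)*(w - 3)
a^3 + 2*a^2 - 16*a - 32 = (a - 4)*(a + 2)*(a + 4)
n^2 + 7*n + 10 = (n + 2)*(n + 5)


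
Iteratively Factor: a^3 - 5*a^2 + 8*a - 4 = (a - 1)*(a^2 - 4*a + 4) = (a - 2)*(a - 1)*(a - 2)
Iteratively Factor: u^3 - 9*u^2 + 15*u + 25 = (u - 5)*(u^2 - 4*u - 5) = (u - 5)*(u + 1)*(u - 5)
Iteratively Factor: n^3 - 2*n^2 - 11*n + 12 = (n - 1)*(n^2 - n - 12) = (n - 1)*(n + 3)*(n - 4)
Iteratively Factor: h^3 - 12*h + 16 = (h + 4)*(h^2 - 4*h + 4) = (h - 2)*(h + 4)*(h - 2)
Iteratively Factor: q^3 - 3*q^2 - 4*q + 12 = (q - 2)*(q^2 - q - 6) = (q - 3)*(q - 2)*(q + 2)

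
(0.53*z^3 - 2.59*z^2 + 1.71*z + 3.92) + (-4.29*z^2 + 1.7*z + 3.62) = 0.53*z^3 - 6.88*z^2 + 3.41*z + 7.54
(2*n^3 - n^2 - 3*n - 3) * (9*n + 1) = 18*n^4 - 7*n^3 - 28*n^2 - 30*n - 3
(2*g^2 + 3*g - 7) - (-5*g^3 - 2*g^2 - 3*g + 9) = 5*g^3 + 4*g^2 + 6*g - 16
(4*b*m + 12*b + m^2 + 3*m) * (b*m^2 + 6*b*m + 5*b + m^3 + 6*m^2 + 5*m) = 4*b^2*m^3 + 36*b^2*m^2 + 92*b^2*m + 60*b^2 + 5*b*m^4 + 45*b*m^3 + 115*b*m^2 + 75*b*m + m^5 + 9*m^4 + 23*m^3 + 15*m^2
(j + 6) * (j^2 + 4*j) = j^3 + 10*j^2 + 24*j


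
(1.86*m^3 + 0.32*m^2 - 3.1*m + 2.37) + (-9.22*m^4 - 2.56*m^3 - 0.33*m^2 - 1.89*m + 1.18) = -9.22*m^4 - 0.7*m^3 - 0.01*m^2 - 4.99*m + 3.55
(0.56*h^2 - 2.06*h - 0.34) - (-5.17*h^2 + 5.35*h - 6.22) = 5.73*h^2 - 7.41*h + 5.88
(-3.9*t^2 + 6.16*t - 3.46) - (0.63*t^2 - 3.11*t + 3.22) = -4.53*t^2 + 9.27*t - 6.68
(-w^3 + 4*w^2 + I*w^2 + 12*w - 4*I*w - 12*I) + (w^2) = -w^3 + 5*w^2 + I*w^2 + 12*w - 4*I*w - 12*I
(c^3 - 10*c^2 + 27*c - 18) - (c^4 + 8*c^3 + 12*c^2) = -c^4 - 7*c^3 - 22*c^2 + 27*c - 18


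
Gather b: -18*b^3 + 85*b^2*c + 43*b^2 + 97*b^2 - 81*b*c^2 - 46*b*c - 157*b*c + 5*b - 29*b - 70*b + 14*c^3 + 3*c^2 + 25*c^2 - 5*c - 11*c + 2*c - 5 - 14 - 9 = -18*b^3 + b^2*(85*c + 140) + b*(-81*c^2 - 203*c - 94) + 14*c^3 + 28*c^2 - 14*c - 28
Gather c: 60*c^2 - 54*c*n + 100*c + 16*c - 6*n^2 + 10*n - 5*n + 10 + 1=60*c^2 + c*(116 - 54*n) - 6*n^2 + 5*n + 11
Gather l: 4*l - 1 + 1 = 4*l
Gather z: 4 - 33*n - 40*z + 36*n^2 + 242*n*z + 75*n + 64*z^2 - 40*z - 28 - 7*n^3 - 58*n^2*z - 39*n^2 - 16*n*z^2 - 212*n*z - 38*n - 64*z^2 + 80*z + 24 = -7*n^3 - 3*n^2 - 16*n*z^2 + 4*n + z*(-58*n^2 + 30*n)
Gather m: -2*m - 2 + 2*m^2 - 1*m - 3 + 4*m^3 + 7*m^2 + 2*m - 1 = 4*m^3 + 9*m^2 - m - 6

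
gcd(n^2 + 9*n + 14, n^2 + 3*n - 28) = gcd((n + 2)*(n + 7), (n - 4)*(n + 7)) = n + 7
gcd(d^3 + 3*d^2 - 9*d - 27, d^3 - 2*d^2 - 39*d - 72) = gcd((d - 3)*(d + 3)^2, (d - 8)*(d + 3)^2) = d^2 + 6*d + 9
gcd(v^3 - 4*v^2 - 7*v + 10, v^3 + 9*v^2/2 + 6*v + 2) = v + 2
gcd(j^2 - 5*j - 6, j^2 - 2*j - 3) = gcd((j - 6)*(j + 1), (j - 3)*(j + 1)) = j + 1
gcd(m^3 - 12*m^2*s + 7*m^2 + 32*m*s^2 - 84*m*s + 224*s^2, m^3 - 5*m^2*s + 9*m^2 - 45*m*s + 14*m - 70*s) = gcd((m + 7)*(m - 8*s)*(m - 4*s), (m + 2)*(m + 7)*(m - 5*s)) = m + 7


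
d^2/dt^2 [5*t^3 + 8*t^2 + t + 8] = 30*t + 16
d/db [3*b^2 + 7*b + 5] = 6*b + 7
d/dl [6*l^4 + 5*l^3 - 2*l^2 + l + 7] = 24*l^3 + 15*l^2 - 4*l + 1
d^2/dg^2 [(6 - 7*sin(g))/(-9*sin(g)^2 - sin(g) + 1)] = (-567*sin(g)^5 + 2007*sin(g)^4 + 918*sin(g)^3 - 2701*sin(g)^2 + 53*sin(g) - 106)/(9*sin(g)^2 + sin(g) - 1)^3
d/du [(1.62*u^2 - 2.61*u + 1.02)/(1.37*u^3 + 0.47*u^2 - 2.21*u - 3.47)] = (-2.2194*u^4 + 7.1514*u^3 - 6.5457*u^2 - 12.2016*u + 11.3109)/(1.8769*u^6 + 1.2878*u^5 - 5.8345*u^4 - 11.5852*u^3 + 1.6223*u^2 + 15.3374*u + 12.0409)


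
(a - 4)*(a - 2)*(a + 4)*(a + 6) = a^4 + 4*a^3 - 28*a^2 - 64*a + 192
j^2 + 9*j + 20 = (j + 4)*(j + 5)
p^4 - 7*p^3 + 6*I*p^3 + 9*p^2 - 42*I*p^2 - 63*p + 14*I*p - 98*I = (p - 7)*(p - 2*I)*(p + I)*(p + 7*I)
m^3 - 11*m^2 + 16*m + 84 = (m - 7)*(m - 6)*(m + 2)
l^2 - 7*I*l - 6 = (l - 6*I)*(l - I)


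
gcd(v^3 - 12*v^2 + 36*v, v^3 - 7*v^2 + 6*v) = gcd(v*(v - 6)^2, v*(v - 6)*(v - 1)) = v^2 - 6*v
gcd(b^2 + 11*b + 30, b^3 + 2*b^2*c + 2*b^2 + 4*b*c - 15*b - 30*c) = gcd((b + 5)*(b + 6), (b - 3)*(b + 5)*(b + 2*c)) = b + 5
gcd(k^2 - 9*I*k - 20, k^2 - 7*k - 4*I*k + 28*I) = k - 4*I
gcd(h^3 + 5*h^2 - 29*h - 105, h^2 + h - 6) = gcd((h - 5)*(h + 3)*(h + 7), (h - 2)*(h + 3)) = h + 3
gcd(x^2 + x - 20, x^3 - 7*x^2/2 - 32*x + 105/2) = x + 5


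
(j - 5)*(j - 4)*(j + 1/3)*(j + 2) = j^4 - 20*j^3/3 - j^2/3 + 122*j/3 + 40/3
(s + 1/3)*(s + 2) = s^2 + 7*s/3 + 2/3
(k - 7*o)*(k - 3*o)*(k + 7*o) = k^3 - 3*k^2*o - 49*k*o^2 + 147*o^3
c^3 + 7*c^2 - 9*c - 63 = (c - 3)*(c + 3)*(c + 7)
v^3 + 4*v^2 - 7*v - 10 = (v - 2)*(v + 1)*(v + 5)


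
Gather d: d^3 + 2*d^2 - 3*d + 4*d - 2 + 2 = d^3 + 2*d^2 + d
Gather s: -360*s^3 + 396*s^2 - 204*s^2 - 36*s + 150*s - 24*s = -360*s^3 + 192*s^2 + 90*s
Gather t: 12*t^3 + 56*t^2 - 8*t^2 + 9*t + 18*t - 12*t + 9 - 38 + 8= 12*t^3 + 48*t^2 + 15*t - 21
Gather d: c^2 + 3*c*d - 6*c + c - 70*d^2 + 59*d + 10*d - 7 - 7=c^2 - 5*c - 70*d^2 + d*(3*c + 69) - 14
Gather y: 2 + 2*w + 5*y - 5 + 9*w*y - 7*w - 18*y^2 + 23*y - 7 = -5*w - 18*y^2 + y*(9*w + 28) - 10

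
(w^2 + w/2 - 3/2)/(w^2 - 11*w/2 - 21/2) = (w - 1)/(w - 7)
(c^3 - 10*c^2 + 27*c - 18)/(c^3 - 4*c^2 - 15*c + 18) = (c - 3)/(c + 3)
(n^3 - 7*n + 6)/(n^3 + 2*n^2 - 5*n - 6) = (n - 1)/(n + 1)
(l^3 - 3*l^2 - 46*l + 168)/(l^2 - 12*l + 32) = (l^2 + l - 42)/(l - 8)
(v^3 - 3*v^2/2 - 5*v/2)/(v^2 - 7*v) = (2*v^2 - 3*v - 5)/(2*(v - 7))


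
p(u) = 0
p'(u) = 0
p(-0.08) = 0.00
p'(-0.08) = 0.00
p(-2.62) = 0.00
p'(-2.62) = 0.00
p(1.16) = 0.00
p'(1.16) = 0.00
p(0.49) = 0.00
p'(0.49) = 0.00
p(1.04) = 0.00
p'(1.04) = 0.00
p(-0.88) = 0.00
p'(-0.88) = 0.00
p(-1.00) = 0.00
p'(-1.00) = 0.00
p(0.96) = 0.00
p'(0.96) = 0.00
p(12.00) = 0.00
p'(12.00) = 0.00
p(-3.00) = 0.00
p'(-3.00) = 0.00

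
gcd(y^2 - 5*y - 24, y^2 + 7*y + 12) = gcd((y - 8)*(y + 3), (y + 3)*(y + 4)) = y + 3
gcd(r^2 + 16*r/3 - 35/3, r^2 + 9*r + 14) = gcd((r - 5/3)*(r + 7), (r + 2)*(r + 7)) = r + 7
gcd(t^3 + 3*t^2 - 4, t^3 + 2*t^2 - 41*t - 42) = 1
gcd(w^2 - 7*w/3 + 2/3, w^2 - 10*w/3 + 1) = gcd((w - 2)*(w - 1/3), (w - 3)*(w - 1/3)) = w - 1/3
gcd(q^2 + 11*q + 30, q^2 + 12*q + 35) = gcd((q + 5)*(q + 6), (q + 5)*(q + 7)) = q + 5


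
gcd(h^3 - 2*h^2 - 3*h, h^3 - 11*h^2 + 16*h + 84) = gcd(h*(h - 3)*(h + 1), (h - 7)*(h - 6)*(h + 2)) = 1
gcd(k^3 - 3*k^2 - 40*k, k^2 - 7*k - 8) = k - 8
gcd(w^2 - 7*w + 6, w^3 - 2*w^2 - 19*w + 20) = w - 1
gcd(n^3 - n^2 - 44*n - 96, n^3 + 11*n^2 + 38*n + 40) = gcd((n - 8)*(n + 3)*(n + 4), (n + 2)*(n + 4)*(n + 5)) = n + 4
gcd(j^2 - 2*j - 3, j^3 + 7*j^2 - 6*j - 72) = j - 3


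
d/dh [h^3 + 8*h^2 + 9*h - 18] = 3*h^2 + 16*h + 9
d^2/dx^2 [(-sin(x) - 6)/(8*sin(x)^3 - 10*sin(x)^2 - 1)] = (-256*sin(x)^7 - 3216*sin(x)^6 + 5564*sin(x)^5 + 1624*sin(x)^4 - 7852*sin(x)^3 + 3936*sin(x)^2 + 227*sin(x) - 120)/(-8*sin(x)^3 + 10*sin(x)^2 + 1)^3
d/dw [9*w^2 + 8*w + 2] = 18*w + 8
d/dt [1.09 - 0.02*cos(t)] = 0.02*sin(t)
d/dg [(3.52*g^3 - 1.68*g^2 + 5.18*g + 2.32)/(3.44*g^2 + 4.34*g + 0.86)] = (12.1088*g^4 + 30.5536*g^3 - 16.0288*g^2 - 18.8512*g - 5.614)/(11.8336*g^4 + 29.8592*g^3 + 24.7524*g^2 + 7.4648*g + 0.7396)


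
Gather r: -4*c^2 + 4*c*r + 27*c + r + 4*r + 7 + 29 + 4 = -4*c^2 + 27*c + r*(4*c + 5) + 40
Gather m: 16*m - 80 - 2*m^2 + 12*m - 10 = -2*m^2 + 28*m - 90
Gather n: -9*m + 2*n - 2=-9*m + 2*n - 2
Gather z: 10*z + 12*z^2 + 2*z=12*z^2 + 12*z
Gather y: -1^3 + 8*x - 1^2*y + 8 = 8*x - y + 7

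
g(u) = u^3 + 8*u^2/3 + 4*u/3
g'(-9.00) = 196.33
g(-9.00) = -525.00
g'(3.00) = 44.33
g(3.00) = 55.00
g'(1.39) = 14.54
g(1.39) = 9.69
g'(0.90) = 8.56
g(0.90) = 4.09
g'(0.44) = 4.26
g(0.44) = 1.19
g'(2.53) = 34.03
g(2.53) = 36.64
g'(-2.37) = 5.54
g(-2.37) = -1.49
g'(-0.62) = -0.82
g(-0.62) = -0.04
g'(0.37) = 3.72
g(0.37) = 0.91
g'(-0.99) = -1.01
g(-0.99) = 0.32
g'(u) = 3*u^2 + 16*u/3 + 4/3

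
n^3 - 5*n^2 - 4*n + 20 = (n - 5)*(n - 2)*(n + 2)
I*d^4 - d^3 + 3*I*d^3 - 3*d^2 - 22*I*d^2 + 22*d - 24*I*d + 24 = (d - 4)*(d + 6)*(d + I)*(I*d + I)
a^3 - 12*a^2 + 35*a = a*(a - 7)*(a - 5)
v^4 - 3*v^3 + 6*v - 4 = (v - 2)*(v - 1)*(v - sqrt(2))*(v + sqrt(2))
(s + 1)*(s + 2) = s^2 + 3*s + 2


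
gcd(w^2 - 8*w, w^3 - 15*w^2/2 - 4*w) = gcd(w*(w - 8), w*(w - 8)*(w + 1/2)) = w^2 - 8*w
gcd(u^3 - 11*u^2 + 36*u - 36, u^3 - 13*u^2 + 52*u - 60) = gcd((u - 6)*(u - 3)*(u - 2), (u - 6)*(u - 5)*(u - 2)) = u^2 - 8*u + 12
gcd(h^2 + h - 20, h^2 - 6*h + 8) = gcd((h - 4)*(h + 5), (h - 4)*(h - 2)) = h - 4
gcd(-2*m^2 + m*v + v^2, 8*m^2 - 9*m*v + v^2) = -m + v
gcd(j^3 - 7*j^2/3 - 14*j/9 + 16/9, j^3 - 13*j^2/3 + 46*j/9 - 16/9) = j^2 - 10*j/3 + 16/9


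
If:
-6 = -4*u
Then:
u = 3/2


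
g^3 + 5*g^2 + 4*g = g*(g + 1)*(g + 4)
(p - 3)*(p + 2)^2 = p^3 + p^2 - 8*p - 12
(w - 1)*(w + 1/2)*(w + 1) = w^3 + w^2/2 - w - 1/2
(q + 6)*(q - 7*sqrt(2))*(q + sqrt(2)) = q^3 - 6*sqrt(2)*q^2 + 6*q^2 - 36*sqrt(2)*q - 14*q - 84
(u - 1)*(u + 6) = u^2 + 5*u - 6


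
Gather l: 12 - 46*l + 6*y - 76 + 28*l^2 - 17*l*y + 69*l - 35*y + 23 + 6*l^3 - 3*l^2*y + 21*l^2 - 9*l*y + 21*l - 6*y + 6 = 6*l^3 + l^2*(49 - 3*y) + l*(44 - 26*y) - 35*y - 35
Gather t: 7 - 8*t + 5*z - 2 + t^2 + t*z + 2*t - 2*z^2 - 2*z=t^2 + t*(z - 6) - 2*z^2 + 3*z + 5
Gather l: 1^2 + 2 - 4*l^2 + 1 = 4 - 4*l^2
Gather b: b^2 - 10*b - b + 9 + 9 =b^2 - 11*b + 18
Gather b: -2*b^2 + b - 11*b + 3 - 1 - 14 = -2*b^2 - 10*b - 12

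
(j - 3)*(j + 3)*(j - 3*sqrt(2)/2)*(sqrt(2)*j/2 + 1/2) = sqrt(2)*j^4/2 - j^3 - 21*sqrt(2)*j^2/4 + 9*j + 27*sqrt(2)/4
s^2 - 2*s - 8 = (s - 4)*(s + 2)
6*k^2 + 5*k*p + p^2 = (2*k + p)*(3*k + p)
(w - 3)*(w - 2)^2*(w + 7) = w^4 - 33*w^2 + 100*w - 84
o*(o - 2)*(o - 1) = o^3 - 3*o^2 + 2*o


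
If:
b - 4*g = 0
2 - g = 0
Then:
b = 8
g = 2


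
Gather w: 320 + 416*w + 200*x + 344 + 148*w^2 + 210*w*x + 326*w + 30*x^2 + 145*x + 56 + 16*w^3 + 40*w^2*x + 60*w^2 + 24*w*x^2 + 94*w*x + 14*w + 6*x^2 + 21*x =16*w^3 + w^2*(40*x + 208) + w*(24*x^2 + 304*x + 756) + 36*x^2 + 366*x + 720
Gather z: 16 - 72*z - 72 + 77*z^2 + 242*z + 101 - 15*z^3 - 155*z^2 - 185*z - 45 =-15*z^3 - 78*z^2 - 15*z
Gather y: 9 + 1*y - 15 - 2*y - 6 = -y - 12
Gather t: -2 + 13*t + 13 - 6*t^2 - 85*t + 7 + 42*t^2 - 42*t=36*t^2 - 114*t + 18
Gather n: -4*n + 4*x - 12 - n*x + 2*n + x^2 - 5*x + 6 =n*(-x - 2) + x^2 - x - 6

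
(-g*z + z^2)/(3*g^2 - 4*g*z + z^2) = z/(-3*g + z)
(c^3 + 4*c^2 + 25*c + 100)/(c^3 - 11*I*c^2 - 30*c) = (c^2 + c*(4 + 5*I) + 20*I)/(c*(c - 6*I))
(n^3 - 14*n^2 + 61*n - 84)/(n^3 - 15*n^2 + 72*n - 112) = (n - 3)/(n - 4)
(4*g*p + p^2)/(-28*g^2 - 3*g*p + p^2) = p/(-7*g + p)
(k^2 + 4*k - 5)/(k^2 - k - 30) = (k - 1)/(k - 6)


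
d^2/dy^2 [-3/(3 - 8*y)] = 384/(8*y - 3)^3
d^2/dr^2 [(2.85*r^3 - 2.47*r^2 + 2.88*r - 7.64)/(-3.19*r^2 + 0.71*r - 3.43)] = (-2.8421709430404e-14*r^4 + 12.0685899999999*r^3 + 345.96006*r^2 - 115.93023*r - 115.39525)/(32.461759*r^6 - 21.675093*r^5 + 109.536306*r^4 - 46.969553*r^3 + 117.777282*r^2 - 25.059237*r + 40.353607)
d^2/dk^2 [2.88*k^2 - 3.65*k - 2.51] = 5.76000000000000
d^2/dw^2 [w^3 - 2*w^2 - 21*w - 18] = 6*w - 4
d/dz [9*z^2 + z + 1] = 18*z + 1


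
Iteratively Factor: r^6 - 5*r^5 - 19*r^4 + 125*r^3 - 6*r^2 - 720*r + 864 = (r - 3)*(r^5 - 2*r^4 - 25*r^3 + 50*r^2 + 144*r - 288) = (r - 3)*(r + 3)*(r^4 - 5*r^3 - 10*r^2 + 80*r - 96) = (r - 3)*(r - 2)*(r + 3)*(r^3 - 3*r^2 - 16*r + 48) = (r - 3)^2*(r - 2)*(r + 3)*(r^2 - 16) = (r - 3)^2*(r - 2)*(r + 3)*(r + 4)*(r - 4)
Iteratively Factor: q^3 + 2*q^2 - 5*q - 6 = (q + 3)*(q^2 - q - 2) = (q + 1)*(q + 3)*(q - 2)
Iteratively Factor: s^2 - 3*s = (s - 3)*(s)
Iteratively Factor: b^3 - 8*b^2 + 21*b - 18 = (b - 3)*(b^2 - 5*b + 6) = (b - 3)^2*(b - 2)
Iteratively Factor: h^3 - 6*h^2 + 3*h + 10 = (h - 5)*(h^2 - h - 2) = (h - 5)*(h - 2)*(h + 1)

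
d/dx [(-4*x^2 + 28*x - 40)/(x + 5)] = 4*(-x^2 - 10*x + 45)/(x^2 + 10*x + 25)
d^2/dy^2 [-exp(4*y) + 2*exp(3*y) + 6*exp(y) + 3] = (-16*exp(3*y) + 18*exp(2*y) + 6)*exp(y)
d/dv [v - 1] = 1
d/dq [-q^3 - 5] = -3*q^2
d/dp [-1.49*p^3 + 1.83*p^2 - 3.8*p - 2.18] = -4.47*p^2 + 3.66*p - 3.8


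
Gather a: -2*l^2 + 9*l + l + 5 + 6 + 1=-2*l^2 + 10*l + 12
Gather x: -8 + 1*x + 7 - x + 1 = 0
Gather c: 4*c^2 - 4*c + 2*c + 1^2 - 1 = 4*c^2 - 2*c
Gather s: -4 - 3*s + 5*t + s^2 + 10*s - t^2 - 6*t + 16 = s^2 + 7*s - t^2 - t + 12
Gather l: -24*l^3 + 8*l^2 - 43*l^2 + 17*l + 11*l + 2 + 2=-24*l^3 - 35*l^2 + 28*l + 4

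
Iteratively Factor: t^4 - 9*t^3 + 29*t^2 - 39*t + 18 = (t - 2)*(t^3 - 7*t^2 + 15*t - 9) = (t - 3)*(t - 2)*(t^2 - 4*t + 3) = (t - 3)*(t - 2)*(t - 1)*(t - 3)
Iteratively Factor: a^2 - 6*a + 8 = (a - 2)*(a - 4)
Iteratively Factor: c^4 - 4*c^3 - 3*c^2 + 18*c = (c - 3)*(c^3 - c^2 - 6*c) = (c - 3)*(c + 2)*(c^2 - 3*c) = (c - 3)^2*(c + 2)*(c)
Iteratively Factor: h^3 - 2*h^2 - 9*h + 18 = (h + 3)*(h^2 - 5*h + 6) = (h - 3)*(h + 3)*(h - 2)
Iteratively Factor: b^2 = (b)*(b)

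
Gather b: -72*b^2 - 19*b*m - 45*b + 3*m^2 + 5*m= -72*b^2 + b*(-19*m - 45) + 3*m^2 + 5*m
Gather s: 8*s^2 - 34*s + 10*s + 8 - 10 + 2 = 8*s^2 - 24*s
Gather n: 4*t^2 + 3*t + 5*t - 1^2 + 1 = 4*t^2 + 8*t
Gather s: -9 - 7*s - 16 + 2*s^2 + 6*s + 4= 2*s^2 - s - 21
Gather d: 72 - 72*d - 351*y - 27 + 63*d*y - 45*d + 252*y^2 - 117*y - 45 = d*(63*y - 117) + 252*y^2 - 468*y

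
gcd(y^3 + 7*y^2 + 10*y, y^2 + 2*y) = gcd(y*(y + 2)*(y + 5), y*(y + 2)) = y^2 + 2*y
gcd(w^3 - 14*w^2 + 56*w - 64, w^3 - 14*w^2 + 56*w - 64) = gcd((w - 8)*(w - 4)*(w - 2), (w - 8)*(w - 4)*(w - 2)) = w^3 - 14*w^2 + 56*w - 64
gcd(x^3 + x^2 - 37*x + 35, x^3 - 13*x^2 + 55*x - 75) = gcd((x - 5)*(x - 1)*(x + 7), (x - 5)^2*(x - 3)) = x - 5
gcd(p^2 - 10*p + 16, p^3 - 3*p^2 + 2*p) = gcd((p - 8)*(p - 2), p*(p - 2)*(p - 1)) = p - 2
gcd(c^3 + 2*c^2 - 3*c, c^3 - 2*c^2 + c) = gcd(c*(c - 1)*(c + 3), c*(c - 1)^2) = c^2 - c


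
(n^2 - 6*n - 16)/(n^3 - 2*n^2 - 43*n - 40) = (n + 2)/(n^2 + 6*n + 5)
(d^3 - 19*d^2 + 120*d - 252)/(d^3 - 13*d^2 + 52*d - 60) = (d^2 - 13*d + 42)/(d^2 - 7*d + 10)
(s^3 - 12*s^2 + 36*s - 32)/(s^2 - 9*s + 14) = (s^2 - 10*s + 16)/(s - 7)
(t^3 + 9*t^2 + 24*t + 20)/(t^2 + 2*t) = t + 7 + 10/t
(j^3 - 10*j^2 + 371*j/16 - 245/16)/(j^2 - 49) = (j^2 - 3*j + 35/16)/(j + 7)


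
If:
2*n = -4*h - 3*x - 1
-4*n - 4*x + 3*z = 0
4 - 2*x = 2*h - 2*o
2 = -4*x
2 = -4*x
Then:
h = -3*z/8 - 1/8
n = 3*z/4 + 1/2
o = -3*z/8 - 21/8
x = -1/2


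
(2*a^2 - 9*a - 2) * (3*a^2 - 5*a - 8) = 6*a^4 - 37*a^3 + 23*a^2 + 82*a + 16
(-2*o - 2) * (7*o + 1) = -14*o^2 - 16*o - 2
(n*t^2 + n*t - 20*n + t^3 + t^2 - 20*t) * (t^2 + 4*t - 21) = n*t^4 + 5*n*t^3 - 37*n*t^2 - 101*n*t + 420*n + t^5 + 5*t^4 - 37*t^3 - 101*t^2 + 420*t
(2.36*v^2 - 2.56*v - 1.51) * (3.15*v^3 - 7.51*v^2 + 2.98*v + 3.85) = 7.434*v^5 - 25.7876*v^4 + 21.5019*v^3 + 12.7973*v^2 - 14.3558*v - 5.8135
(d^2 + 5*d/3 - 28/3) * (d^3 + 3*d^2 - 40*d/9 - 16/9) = d^5 + 14*d^4/3 - 79*d^3/9 - 1004*d^2/27 + 1040*d/27 + 448/27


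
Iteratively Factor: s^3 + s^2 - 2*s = (s)*(s^2 + s - 2) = s*(s - 1)*(s + 2)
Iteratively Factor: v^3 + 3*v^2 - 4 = (v + 2)*(v^2 + v - 2) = (v - 1)*(v + 2)*(v + 2)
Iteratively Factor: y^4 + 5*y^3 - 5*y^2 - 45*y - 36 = (y + 3)*(y^3 + 2*y^2 - 11*y - 12) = (y + 1)*(y + 3)*(y^2 + y - 12) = (y + 1)*(y + 3)*(y + 4)*(y - 3)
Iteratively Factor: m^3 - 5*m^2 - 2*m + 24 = (m - 3)*(m^2 - 2*m - 8) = (m - 4)*(m - 3)*(m + 2)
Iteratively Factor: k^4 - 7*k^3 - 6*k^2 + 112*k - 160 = (k + 4)*(k^3 - 11*k^2 + 38*k - 40) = (k - 5)*(k + 4)*(k^2 - 6*k + 8) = (k - 5)*(k - 4)*(k + 4)*(k - 2)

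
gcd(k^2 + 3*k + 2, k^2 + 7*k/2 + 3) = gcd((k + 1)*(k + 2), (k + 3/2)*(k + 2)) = k + 2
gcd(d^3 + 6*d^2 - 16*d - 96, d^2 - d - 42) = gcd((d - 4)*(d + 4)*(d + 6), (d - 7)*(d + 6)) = d + 6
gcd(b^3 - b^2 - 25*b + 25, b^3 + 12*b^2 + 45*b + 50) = b + 5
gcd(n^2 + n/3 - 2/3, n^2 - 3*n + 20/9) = 1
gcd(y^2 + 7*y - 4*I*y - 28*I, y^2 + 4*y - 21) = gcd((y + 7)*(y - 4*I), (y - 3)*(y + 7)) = y + 7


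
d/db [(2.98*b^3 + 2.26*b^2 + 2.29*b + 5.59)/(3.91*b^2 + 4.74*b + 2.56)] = (11.6518*b^4 + 28.2504*b^3 + 24.6449*b^2 - 32.1426*b - 20.6342)/(15.2881*b^4 + 37.0668*b^3 + 42.4868*b^2 + 24.2688*b + 6.5536)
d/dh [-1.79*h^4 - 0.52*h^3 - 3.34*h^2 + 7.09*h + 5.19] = -7.16*h^3 - 1.56*h^2 - 6.68*h + 7.09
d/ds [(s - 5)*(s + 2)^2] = (s + 2)*(3*s - 8)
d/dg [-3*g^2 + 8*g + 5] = 8 - 6*g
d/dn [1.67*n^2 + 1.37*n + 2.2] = 3.34*n + 1.37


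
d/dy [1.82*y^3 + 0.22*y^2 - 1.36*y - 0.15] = 5.46*y^2 + 0.44*y - 1.36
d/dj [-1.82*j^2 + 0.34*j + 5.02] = 0.34 - 3.64*j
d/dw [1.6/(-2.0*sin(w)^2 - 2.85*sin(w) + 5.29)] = (6.4*sin(w) + 4.56)*cos(w)/(2.0*sin(w)^2 + 2.85*sin(w) - 5.29)^2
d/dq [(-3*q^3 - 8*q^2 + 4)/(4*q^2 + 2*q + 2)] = (-6*q^4 - 6*q^3 - 17*q^2 - 32*q - 4)/(2*(4*q^4 + 4*q^3 + 5*q^2 + 2*q + 1))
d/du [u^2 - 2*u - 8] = 2*u - 2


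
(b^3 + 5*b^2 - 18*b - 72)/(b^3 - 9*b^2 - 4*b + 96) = (b + 6)/(b - 8)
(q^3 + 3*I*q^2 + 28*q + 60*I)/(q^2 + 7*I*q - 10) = (q^2 + I*q + 30)/(q + 5*I)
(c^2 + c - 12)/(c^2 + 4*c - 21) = (c + 4)/(c + 7)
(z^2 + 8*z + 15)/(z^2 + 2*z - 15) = (z + 3)/(z - 3)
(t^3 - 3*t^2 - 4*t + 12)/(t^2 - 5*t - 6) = (-t^3 + 3*t^2 + 4*t - 12)/(-t^2 + 5*t + 6)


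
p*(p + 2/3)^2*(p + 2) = p^4 + 10*p^3/3 + 28*p^2/9 + 8*p/9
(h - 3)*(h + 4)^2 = h^3 + 5*h^2 - 8*h - 48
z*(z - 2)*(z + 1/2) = z^3 - 3*z^2/2 - z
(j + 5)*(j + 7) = j^2 + 12*j + 35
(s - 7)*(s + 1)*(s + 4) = s^3 - 2*s^2 - 31*s - 28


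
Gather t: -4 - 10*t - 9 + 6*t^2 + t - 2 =6*t^2 - 9*t - 15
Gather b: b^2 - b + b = b^2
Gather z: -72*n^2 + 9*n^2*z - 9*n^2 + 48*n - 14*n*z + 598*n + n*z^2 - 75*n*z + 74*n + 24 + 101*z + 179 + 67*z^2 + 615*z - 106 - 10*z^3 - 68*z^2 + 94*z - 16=-81*n^2 + 720*n - 10*z^3 + z^2*(n - 1) + z*(9*n^2 - 89*n + 810) + 81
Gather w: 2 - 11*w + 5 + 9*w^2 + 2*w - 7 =9*w^2 - 9*w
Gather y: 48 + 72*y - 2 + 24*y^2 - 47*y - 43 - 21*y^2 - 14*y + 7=3*y^2 + 11*y + 10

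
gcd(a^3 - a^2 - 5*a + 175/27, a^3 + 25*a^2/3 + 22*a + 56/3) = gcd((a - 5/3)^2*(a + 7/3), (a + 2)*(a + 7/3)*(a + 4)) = a + 7/3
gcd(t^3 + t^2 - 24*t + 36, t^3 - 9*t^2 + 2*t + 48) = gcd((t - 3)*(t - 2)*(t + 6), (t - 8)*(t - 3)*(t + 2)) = t - 3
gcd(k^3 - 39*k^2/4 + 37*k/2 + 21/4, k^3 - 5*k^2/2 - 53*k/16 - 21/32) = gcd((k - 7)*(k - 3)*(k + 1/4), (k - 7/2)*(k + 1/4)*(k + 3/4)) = k + 1/4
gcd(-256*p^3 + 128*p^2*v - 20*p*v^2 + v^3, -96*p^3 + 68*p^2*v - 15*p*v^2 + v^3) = 32*p^2 - 12*p*v + v^2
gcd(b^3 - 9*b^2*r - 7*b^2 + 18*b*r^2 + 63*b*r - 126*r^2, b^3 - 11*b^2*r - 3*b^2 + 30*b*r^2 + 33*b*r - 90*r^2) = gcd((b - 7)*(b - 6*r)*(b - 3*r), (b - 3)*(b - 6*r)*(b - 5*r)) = -b + 6*r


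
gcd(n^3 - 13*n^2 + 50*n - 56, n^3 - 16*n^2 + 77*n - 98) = n^2 - 9*n + 14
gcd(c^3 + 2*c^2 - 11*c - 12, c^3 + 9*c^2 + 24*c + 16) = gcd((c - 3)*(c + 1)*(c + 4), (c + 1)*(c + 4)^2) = c^2 + 5*c + 4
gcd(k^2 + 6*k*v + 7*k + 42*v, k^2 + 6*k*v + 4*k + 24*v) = k + 6*v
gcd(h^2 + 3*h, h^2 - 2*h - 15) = h + 3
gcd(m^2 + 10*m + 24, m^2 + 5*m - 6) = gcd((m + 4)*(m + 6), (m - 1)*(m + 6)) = m + 6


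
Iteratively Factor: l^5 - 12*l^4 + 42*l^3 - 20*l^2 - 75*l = (l)*(l^4 - 12*l^3 + 42*l^2 - 20*l - 75) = l*(l - 5)*(l^3 - 7*l^2 + 7*l + 15) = l*(l - 5)*(l - 3)*(l^2 - 4*l - 5) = l*(l - 5)^2*(l - 3)*(l + 1)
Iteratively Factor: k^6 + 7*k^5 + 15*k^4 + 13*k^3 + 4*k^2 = (k + 1)*(k^5 + 6*k^4 + 9*k^3 + 4*k^2) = (k + 1)^2*(k^4 + 5*k^3 + 4*k^2) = (k + 1)^3*(k^3 + 4*k^2) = k*(k + 1)^3*(k^2 + 4*k) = k^2*(k + 1)^3*(k + 4)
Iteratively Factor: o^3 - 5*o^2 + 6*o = (o - 3)*(o^2 - 2*o) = o*(o - 3)*(o - 2)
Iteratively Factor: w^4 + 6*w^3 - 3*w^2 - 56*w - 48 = (w + 4)*(w^3 + 2*w^2 - 11*w - 12) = (w - 3)*(w + 4)*(w^2 + 5*w + 4) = (w - 3)*(w + 1)*(w + 4)*(w + 4)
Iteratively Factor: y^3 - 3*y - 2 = (y + 1)*(y^2 - y - 2) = (y - 2)*(y + 1)*(y + 1)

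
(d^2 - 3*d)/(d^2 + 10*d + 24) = d*(d - 3)/(d^2 + 10*d + 24)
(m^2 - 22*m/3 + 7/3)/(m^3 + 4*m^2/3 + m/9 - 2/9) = 3*(m - 7)/(3*m^2 + 5*m + 2)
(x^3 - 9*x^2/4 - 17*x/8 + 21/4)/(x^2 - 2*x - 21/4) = (4*x^2 - 15*x + 14)/(2*(2*x - 7))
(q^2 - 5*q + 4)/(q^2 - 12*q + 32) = (q - 1)/(q - 8)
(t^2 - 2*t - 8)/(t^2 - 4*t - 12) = (t - 4)/(t - 6)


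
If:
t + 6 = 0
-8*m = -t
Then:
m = -3/4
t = -6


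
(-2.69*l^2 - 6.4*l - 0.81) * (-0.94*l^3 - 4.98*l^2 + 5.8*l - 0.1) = 2.5286*l^5 + 19.4122*l^4 + 17.0314*l^3 - 32.8172*l^2 - 4.058*l + 0.081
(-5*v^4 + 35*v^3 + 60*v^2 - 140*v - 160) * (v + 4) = -5*v^5 + 15*v^4 + 200*v^3 + 100*v^2 - 720*v - 640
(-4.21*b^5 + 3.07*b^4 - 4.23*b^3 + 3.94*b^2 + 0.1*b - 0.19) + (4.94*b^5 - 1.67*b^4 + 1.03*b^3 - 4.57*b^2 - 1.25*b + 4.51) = 0.73*b^5 + 1.4*b^4 - 3.2*b^3 - 0.63*b^2 - 1.15*b + 4.32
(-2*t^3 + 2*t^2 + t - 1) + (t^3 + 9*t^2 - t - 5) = -t^3 + 11*t^2 - 6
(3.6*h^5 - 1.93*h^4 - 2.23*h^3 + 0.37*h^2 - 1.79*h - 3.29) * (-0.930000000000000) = -3.348*h^5 + 1.7949*h^4 + 2.0739*h^3 - 0.3441*h^2 + 1.6647*h + 3.0597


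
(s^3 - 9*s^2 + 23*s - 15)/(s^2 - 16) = (s^3 - 9*s^2 + 23*s - 15)/(s^2 - 16)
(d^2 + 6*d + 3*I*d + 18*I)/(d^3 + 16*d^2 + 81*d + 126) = (d + 3*I)/(d^2 + 10*d + 21)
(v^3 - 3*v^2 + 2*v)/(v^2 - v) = v - 2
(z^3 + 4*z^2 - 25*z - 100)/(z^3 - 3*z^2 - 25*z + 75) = (z + 4)/(z - 3)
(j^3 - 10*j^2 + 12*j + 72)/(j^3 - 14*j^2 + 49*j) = (j^3 - 10*j^2 + 12*j + 72)/(j*(j^2 - 14*j + 49))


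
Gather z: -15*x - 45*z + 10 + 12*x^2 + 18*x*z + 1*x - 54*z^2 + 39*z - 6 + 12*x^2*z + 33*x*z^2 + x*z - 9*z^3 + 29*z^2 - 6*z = 12*x^2 - 14*x - 9*z^3 + z^2*(33*x - 25) + z*(12*x^2 + 19*x - 12) + 4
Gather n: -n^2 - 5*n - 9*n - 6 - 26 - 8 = -n^2 - 14*n - 40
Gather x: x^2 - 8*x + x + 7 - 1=x^2 - 7*x + 6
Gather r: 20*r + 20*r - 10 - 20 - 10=40*r - 40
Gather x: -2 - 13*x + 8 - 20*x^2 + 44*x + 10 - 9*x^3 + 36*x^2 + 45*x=-9*x^3 + 16*x^2 + 76*x + 16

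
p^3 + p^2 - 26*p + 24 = (p - 4)*(p - 1)*(p + 6)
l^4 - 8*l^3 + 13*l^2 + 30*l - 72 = (l - 4)*(l - 3)^2*(l + 2)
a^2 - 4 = (a - 2)*(a + 2)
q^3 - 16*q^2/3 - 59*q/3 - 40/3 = (q - 8)*(q + 1)*(q + 5/3)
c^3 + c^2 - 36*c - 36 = (c - 6)*(c + 1)*(c + 6)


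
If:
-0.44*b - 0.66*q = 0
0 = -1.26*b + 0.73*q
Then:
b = 0.00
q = 0.00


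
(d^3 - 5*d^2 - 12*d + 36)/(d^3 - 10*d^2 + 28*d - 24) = (d + 3)/(d - 2)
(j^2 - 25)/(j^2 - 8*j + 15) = (j + 5)/(j - 3)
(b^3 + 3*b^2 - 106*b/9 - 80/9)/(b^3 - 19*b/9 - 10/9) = (3*b^2 + 7*b - 40)/(3*b^2 - 2*b - 5)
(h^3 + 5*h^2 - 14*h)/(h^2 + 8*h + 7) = h*(h - 2)/(h + 1)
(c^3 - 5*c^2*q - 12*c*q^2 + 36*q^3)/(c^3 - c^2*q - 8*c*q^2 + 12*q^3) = (-c + 6*q)/(-c + 2*q)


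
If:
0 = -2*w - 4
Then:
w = -2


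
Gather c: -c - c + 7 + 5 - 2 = 10 - 2*c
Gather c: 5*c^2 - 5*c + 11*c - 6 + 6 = 5*c^2 + 6*c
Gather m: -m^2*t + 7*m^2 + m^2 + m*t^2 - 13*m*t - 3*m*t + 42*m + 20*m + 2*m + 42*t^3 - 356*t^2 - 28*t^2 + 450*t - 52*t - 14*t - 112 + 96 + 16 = m^2*(8 - t) + m*(t^2 - 16*t + 64) + 42*t^3 - 384*t^2 + 384*t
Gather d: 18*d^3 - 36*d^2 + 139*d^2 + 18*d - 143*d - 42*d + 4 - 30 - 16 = 18*d^3 + 103*d^2 - 167*d - 42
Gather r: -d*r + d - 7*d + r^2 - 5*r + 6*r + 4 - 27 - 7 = -6*d + r^2 + r*(1 - d) - 30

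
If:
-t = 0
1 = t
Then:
No Solution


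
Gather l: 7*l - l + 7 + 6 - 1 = 6*l + 12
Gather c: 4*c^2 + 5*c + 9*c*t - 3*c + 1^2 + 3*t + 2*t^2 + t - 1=4*c^2 + c*(9*t + 2) + 2*t^2 + 4*t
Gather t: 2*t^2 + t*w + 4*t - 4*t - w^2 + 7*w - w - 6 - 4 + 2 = 2*t^2 + t*w - w^2 + 6*w - 8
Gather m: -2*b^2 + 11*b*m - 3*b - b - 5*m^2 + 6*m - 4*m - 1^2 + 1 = -2*b^2 - 4*b - 5*m^2 + m*(11*b + 2)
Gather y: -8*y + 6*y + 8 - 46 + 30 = -2*y - 8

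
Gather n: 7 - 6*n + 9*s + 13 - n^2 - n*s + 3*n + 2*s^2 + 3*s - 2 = -n^2 + n*(-s - 3) + 2*s^2 + 12*s + 18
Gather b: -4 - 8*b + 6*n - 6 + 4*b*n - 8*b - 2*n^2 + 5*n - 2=b*(4*n - 16) - 2*n^2 + 11*n - 12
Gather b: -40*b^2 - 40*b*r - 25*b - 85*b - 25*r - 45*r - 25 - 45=-40*b^2 + b*(-40*r - 110) - 70*r - 70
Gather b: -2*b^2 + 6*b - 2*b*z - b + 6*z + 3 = -2*b^2 + b*(5 - 2*z) + 6*z + 3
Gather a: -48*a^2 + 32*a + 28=-48*a^2 + 32*a + 28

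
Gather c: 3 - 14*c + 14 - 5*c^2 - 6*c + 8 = -5*c^2 - 20*c + 25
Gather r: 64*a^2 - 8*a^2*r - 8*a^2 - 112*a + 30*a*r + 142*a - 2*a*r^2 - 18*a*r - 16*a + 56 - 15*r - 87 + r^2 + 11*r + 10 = 56*a^2 + 14*a + r^2*(1 - 2*a) + r*(-8*a^2 + 12*a - 4) - 21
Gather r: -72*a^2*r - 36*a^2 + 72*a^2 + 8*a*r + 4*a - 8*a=36*a^2 - 4*a + r*(-72*a^2 + 8*a)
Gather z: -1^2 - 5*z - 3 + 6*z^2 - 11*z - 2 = 6*z^2 - 16*z - 6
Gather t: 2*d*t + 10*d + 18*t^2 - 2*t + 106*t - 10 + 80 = 10*d + 18*t^2 + t*(2*d + 104) + 70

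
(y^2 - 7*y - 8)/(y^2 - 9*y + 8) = (y + 1)/(y - 1)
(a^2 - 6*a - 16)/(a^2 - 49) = (a^2 - 6*a - 16)/(a^2 - 49)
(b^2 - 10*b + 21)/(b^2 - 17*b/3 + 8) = 3*(b - 7)/(3*b - 8)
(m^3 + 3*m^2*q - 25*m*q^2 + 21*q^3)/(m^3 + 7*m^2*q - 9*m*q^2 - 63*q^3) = (m - q)/(m + 3*q)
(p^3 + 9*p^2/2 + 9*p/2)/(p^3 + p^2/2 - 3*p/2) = (p + 3)/(p - 1)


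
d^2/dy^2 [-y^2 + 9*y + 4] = -2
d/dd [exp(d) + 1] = exp(d)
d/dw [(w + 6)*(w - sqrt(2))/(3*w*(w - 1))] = (-7*w^2 + sqrt(2)*w^2 + 12*sqrt(2)*w - 6*sqrt(2))/(3*w^2*(w^2 - 2*w + 1))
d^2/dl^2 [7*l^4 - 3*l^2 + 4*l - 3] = 84*l^2 - 6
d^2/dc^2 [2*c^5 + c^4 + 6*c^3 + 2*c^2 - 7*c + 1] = 40*c^3 + 12*c^2 + 36*c + 4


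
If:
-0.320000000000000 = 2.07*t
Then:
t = -0.15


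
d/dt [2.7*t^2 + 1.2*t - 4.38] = 5.4*t + 1.2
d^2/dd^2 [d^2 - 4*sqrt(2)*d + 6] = 2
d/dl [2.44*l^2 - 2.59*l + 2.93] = 4.88*l - 2.59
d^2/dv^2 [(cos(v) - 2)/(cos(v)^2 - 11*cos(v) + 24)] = (-9*(1 - cos(2*v))^2*cos(v)/4 - 3*(1 - cos(2*v))^2/4 + cos(v)/2 - 116*cos(2*v) + 18*cos(3*v) + cos(5*v)/2 + 27)/((cos(v) - 8)^3*(cos(v) - 3)^3)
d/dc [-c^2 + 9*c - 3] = 9 - 2*c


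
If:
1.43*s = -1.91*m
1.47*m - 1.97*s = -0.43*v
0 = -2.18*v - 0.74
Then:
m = 0.04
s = -0.05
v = -0.34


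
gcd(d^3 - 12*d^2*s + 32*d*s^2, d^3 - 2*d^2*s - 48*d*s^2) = -d^2 + 8*d*s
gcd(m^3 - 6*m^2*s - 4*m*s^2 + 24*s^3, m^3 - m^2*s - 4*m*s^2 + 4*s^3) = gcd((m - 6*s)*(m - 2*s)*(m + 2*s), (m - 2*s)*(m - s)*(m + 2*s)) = -m^2 + 4*s^2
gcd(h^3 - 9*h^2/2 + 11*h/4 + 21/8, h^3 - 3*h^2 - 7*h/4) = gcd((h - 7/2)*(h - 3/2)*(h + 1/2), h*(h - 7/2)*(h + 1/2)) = h^2 - 3*h - 7/4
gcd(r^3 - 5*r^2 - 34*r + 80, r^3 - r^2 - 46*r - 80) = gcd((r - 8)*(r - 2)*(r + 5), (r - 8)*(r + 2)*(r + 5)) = r^2 - 3*r - 40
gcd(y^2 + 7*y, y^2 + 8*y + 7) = y + 7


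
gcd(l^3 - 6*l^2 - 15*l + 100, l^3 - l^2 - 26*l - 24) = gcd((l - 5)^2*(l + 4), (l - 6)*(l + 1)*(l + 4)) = l + 4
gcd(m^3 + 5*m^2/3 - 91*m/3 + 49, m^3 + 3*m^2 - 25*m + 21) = m^2 + 4*m - 21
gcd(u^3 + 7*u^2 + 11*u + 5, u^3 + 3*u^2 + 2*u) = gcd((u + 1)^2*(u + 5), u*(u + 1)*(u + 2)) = u + 1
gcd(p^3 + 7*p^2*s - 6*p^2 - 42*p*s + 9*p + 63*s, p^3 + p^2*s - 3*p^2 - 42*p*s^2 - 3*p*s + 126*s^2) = p^2 + 7*p*s - 3*p - 21*s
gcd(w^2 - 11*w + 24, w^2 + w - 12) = w - 3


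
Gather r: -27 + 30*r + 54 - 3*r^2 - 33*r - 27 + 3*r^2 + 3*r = 0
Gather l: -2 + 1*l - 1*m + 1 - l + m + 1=0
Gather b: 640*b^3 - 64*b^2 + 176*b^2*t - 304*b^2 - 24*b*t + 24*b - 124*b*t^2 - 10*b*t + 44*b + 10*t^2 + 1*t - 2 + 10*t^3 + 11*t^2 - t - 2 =640*b^3 + b^2*(176*t - 368) + b*(-124*t^2 - 34*t + 68) + 10*t^3 + 21*t^2 - 4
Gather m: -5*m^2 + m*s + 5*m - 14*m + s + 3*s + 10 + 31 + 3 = -5*m^2 + m*(s - 9) + 4*s + 44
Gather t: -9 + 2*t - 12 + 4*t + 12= 6*t - 9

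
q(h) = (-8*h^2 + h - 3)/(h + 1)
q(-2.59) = 37.27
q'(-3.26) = -5.65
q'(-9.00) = -7.81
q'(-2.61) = -3.37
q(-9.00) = 82.50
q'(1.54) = -6.14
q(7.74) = -54.29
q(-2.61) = 37.33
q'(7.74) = -7.84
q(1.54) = -8.04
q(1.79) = -9.62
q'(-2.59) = -3.25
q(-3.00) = 39.00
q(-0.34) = -6.46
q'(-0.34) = 19.55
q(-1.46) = 46.77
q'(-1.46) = 48.71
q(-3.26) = 40.39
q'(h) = (1 - 16*h)/(h + 1) - (-8*h^2 + h - 3)/(h + 1)^2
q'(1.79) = -6.46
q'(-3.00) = -5.00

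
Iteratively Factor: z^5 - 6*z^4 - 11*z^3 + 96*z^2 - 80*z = (z + 4)*(z^4 - 10*z^3 + 29*z^2 - 20*z) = (z - 4)*(z + 4)*(z^3 - 6*z^2 + 5*z) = z*(z - 4)*(z + 4)*(z^2 - 6*z + 5) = z*(z - 4)*(z - 1)*(z + 4)*(z - 5)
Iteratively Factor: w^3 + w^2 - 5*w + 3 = (w + 3)*(w^2 - 2*w + 1) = (w - 1)*(w + 3)*(w - 1)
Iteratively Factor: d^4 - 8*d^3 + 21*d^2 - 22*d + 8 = (d - 2)*(d^3 - 6*d^2 + 9*d - 4) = (d - 2)*(d - 1)*(d^2 - 5*d + 4) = (d - 4)*(d - 2)*(d - 1)*(d - 1)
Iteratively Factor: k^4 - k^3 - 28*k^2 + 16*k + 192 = (k + 3)*(k^3 - 4*k^2 - 16*k + 64) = (k + 3)*(k + 4)*(k^2 - 8*k + 16) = (k - 4)*(k + 3)*(k + 4)*(k - 4)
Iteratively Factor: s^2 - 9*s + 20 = (s - 5)*(s - 4)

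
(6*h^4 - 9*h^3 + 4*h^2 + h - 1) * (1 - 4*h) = -24*h^5 + 42*h^4 - 25*h^3 + 5*h - 1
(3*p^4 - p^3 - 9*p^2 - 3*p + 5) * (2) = 6*p^4 - 2*p^3 - 18*p^2 - 6*p + 10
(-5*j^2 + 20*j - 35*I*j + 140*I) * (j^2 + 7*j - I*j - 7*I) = -5*j^4 - 15*j^3 - 30*I*j^3 + 105*j^2 - 90*I*j^2 - 105*j + 840*I*j + 980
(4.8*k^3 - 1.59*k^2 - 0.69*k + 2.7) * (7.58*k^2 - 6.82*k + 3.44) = 36.384*k^5 - 44.7882*k^4 + 22.1256*k^3 + 19.7022*k^2 - 20.7876*k + 9.288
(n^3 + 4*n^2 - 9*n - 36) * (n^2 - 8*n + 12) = n^5 - 4*n^4 - 29*n^3 + 84*n^2 + 180*n - 432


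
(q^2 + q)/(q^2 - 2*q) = (q + 1)/(q - 2)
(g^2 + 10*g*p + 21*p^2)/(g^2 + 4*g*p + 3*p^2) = (g + 7*p)/(g + p)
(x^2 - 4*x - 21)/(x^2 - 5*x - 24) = (x - 7)/(x - 8)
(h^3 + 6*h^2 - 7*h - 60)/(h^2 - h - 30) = (h^2 + h - 12)/(h - 6)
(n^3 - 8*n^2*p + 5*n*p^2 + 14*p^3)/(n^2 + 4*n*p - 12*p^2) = (n^2 - 6*n*p - 7*p^2)/(n + 6*p)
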